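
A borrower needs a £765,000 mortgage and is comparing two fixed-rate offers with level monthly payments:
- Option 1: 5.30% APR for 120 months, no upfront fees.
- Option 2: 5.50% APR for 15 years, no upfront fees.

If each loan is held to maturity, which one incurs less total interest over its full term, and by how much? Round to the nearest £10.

Option 1: at 5.30% the monthly rate is 0.0044167, so the payment is 765,000 × 0.0044167 / (1 − 1.0044167^−120) = £8,226.65.
Total interest on Option 1 = 120 × £8,226.65 − £765,000 = £222,198.00.
Option 2: monthly rate = 5.5%/12 = 0.0045833; payment = 765,000 × 0.0045833 / (1 − (1+0.0045833)^−180) = £6,250.69.
Total interest on Option 2 = 180 × £6,250.69 − £765,000 = £360,124.20.
Option 1 is lower by £137,926.20.

Option 1 by £137,930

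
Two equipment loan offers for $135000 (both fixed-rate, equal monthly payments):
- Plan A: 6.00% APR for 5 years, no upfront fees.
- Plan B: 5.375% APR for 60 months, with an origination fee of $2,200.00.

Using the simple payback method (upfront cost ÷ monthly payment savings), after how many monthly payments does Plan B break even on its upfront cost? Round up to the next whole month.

57 months

Plan A: at 6.00% the monthly rate is 0.0050000, so the payment is 135,000 × 0.0050000 / (1 − 1.0050000^−60) = $2,609.93.
Plan B: monthly rate = 5.375%/12 = 0.0044792; payment = 135,000 × 0.0044792 / (1 − (1+0.0044792)^−60) = $2,570.88.
Monthly savings = $2,609.93 − $2,570.88 = $39.05.
Break-even = $2,200.00 / $39.05 = 56.34 → 57 months.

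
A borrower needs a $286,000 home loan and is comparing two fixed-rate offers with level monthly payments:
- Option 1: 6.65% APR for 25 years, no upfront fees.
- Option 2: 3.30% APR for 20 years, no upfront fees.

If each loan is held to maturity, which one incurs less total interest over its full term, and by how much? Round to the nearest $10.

Option 1: monthly rate = 6.65%/12 = 0.0055417; payment = 286,000 × 0.0055417 / (1 − (1+0.0055417)^−300) = $1,957.98.
Total interest on Option 1 = 300 × $1,957.98 − $286,000 = $301,394.00.
Option 2: at 3.30% the monthly rate is 0.0027500, so the payment is 286,000 × 0.0027500 / (1 − 1.0027500^−240) = $1,629.44.
Total interest on Option 2 = 240 × $1,629.44 − $286,000 = $105,065.60.
Option 2 is lower by $196,328.40.

Option 2 by $196,330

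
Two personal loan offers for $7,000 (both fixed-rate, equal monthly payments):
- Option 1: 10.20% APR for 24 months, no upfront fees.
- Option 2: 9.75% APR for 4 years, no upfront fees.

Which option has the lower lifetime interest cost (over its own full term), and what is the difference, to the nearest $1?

Option 1 by $714

Option 1: at 10.20% the monthly rate is 0.0085000, so the payment is 7,000 × 0.0085000 / (1 − 1.0085000^−24) = $323.66.
Total interest on Option 1 = 24 × $323.66 − $7,000 = $767.84.
Option 2: monthly rate = 9.75%/12 = 0.0081250; payment = 7,000 × 0.0081250 / (1 − (1+0.0081250)^−48) = $176.70.
Total interest on Option 2 = 48 × $176.70 − $7,000 = $1,481.60.
Option 1 is lower by $713.76.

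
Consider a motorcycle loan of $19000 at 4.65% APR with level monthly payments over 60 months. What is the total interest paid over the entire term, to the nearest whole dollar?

At 4.65% the monthly rate is 0.0038750, so the payment is 19,000 × 0.0038750 / (1 − 1.0038750^−60) = $355.51.
Total paid = 60 × $355.51 = $21,330.60; interest = $21,330.60 − $19,000 = $2,330.60.

$2,331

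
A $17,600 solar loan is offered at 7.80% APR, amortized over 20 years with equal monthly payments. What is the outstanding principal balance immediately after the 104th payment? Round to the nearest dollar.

$13,068

With monthly rate i = 7.8%/12 = 0.0065000, the balance after k of n payments is P · [(1+i)^n − (1+i)^k] / [(1+i)^n − 1].
(1+0.0065000)^240 = 4.73485860 and (1+0.0065000)^104 = 1.96170202, so the balance is 17,600 × (4.73485860 − 1.96170202) / (4.73485860 − 1) = $13,068.11.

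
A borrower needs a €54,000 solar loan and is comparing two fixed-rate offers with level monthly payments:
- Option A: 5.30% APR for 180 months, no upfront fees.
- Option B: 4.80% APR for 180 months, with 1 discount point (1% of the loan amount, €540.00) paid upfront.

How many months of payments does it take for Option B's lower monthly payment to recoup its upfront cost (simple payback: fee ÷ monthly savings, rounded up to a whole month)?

39 months

Option A: at 5.30% the monthly rate is 0.0044167, so the payment is 54,000 × 0.0044167 / (1 − 1.0044167^−180) = €435.51.
Option B: at 4.80% the monthly rate is 0.0040000, so the payment is 54,000 × 0.0040000 / (1 − 1.0040000^−180) = €421.42.
Monthly savings = €435.51 − €421.42 = €14.09.
Break-even = €540.00 / €14.09 = 38.33 → 39 months.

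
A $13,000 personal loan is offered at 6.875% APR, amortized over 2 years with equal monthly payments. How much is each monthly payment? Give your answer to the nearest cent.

Monthly rate = 6.875%/12 = 0.0057292; payment = 13,000 × 0.0057292 / (1 − (1+0.0057292)^−24) = $581.31.

$581.31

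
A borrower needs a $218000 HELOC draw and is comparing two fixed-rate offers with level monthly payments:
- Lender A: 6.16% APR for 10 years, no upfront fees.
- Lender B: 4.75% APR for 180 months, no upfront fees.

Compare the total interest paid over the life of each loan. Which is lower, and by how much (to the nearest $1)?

Lender A: monthly rate = 6.16%/12 = 0.0051333; payment = 218,000 × 0.0051333 / (1 − (1+0.0051333)^−120) = $2,437.80.
Total interest on Lender A = 120 × $2,437.80 − $218,000 = $74,536.00.
Lender B: monthly rate = 4.75%/12 = 0.0039583; payment = 218,000 × 0.0039583 / (1 − (1+0.0039583)^−180) = $1,695.67.
Total interest on Lender B = 180 × $1,695.67 − $218,000 = $87,220.60.
Lender A is lower by $12,684.60.

Lender A by $12,685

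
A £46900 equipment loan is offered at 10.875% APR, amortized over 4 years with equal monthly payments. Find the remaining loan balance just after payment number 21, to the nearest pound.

£28,848

With monthly rate i = 10.875%/12 = 0.0090625, the balance after k of n payments is P · [(1+i)^n − (1+i)^k] / [(1+i)^n − 1].
(1+0.0090625)^48 = 1.54193903 and (1+0.0090625)^21 = 1.20859112, so the balance is 46,900 × (1.54193903 − 1.20859112) / (1.54193903 − 1) = £28,848.29.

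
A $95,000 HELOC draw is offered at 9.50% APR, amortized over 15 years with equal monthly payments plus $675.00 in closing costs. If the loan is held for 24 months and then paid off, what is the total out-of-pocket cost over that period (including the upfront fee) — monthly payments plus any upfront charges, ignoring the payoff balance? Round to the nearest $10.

$24,480

At 9.50% the monthly rate is 0.0079167, so the payment is 95,000 × 0.0079167 / (1 − 1.0079167^−180) = $992.01.
Total outlay = 24 × $992.01 + $675.00 = $24,483.24.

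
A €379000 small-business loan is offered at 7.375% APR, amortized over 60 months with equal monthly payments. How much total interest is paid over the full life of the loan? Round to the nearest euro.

€75,313

At 7.375% the monthly rate is 0.0061458, so the payment is 379,000 × 0.0061458 / (1 − 1.0061458^−60) = €7,571.89.
Total paid = 60 × €7,571.89 = €454,313.40; interest = €454,313.40 − €379,000 = €75,313.40.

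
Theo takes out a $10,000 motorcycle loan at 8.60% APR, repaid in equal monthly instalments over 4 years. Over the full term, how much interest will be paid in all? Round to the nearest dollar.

At 8.60% the monthly rate is 0.0071667, so the payment is 10,000 × 0.0071667 / (1 − 1.0071667^−48) = $246.96.
Total paid = 48 × $246.96 = $11,854.08; interest = $11,854.08 − $10,000 = $1,854.08.

$1,854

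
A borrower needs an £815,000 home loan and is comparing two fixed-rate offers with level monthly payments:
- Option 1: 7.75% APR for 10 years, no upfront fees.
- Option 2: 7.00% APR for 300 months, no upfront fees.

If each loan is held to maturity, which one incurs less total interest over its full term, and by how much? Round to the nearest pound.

Option 1 by £554,371

Option 1: monthly rate = 7.75%/12 = 0.0064583; payment = 815,000 × 0.0064583 / (1 − (1+0.0064583)^−120) = £9,780.87.
Total interest on Option 1 = 120 × £9,780.87 − £815,000 = £358,704.40.
Option 2: at 7.00% the monthly rate is 0.0058333, so the payment is 815,000 × 0.0058333 / (1 − 1.0058333^−300) = £5,760.25.
Total interest on Option 2 = 300 × £5,760.25 − £815,000 = £913,075.00.
Option 1 is lower by £554,370.60.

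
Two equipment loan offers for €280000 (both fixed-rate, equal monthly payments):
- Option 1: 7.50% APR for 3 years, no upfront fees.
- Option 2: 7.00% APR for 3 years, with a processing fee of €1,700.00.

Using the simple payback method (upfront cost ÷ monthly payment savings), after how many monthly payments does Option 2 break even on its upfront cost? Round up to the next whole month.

27 months

Option 1: monthly rate = 7.5%/12 = 0.0062500; payment = 280,000 × 0.0062500 / (1 − (1+0.0062500)^−36) = €8,709.74.
Option 2: monthly rate = 7%/12 = 0.0058333; payment = 280,000 × 0.0058333 / (1 − (1+0.0058333)^−36) = €8,645.59.
Monthly savings = €8,709.74 − €8,645.59 = €64.15.
Break-even = €1,700.00 / €64.15 = 26.50 → 27 months.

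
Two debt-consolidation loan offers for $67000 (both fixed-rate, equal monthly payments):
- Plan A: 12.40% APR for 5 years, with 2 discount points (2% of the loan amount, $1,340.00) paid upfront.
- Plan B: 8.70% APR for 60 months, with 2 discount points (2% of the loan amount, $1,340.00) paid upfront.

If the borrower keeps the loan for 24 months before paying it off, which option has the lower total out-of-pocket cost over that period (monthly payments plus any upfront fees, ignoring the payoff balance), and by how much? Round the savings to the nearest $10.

Plan B by $2,950

Plan A: monthly rate = 12.4%/12 = 0.0103333; payment = 67,000 × 0.0103333 / (1 − (1+0.0103333)^−60) = $1,503.96.
Plan B: monthly rate = 8.7%/12 = 0.0072500; payment = 67,000 × 0.0072500 / (1 − (1+0.0072500)^−60) = $1,381.07.
Over 24 months: Plan A costs 24 × $1,503.96 + $1,340.00 = $37,435.04; Plan B costs 24 × $1,381.07 + $1,340.00 = $34,485.68.
Plan B is cheaper by $37,435.04 − $34,485.68 = $2,949.36.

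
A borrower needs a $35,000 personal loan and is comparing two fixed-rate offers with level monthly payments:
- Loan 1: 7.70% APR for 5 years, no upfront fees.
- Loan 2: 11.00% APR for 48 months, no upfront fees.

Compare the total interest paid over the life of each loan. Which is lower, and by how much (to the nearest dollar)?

Loan 1 by $1,141

Loan 1: at 7.70% the monthly rate is 0.0064167, so the payment is 35,000 × 0.0064167 / (1 − 1.0064167^−60) = $704.66.
Total interest on Loan 1 = 60 × $704.66 − $35,000 = $7,279.60.
Loan 2: monthly rate = 11%/12 = 0.0091667; payment = 35,000 × 0.0091667 / (1 − (1+0.0091667)^−48) = $904.59.
Total interest on Loan 2 = 48 × $904.59 − $35,000 = $8,420.32.
Loan 1 is lower by $1,140.72.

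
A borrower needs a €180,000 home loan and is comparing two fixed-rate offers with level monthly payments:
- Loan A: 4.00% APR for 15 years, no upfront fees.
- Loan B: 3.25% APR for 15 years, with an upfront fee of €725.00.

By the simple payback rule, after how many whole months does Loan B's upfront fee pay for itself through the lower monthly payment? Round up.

Loan A: at 4.00% the monthly rate is 0.0033333, so the payment is 180,000 × 0.0033333 / (1 − 1.0033333^−180) = €1,331.44.
Loan B: at 3.25% the monthly rate is 0.0027083, so the payment is 180,000 × 0.0027083 / (1 − 1.0027083^−180) = €1,264.80.
Monthly savings = €1,331.44 − €1,264.80 = €66.64.
Break-even = €725.00 / €66.64 = 10.88 → 11 months.

11 months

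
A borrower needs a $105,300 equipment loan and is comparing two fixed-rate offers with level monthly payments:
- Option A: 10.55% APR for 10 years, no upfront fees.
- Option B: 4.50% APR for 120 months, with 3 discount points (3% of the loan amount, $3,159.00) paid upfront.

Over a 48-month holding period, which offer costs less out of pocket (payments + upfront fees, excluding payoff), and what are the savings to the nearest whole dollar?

Option B by $12,801

Option A: monthly rate = 10.55%/12 = 0.0087917; payment = 105,300 × 0.0087917 / (1 − (1+0.0087917)^−120) = $1,423.82.
Option B: monthly rate = 4.5%/12 = 0.0037500; payment = 105,300 × 0.0037500 / (1 − (1+0.0037500)^−120) = $1,091.31.
Over 48 months: Option A costs 48 × $1,423.82 = $68,343.36; Option B costs 48 × $1,091.31 + $3,159.00 = $55,541.88.
Option B is cheaper by $68,343.36 − $55,541.88 = $12,801.48.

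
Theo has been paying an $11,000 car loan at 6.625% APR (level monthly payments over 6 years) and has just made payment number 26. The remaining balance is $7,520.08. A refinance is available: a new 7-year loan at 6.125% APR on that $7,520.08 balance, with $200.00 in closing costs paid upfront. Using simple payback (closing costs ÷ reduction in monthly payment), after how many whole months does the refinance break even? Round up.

3 months

Current payment = 11,000 × 6.625%/12 / (1 − (1+0.0055208)^−72) = $185.56.
Refinanced payment = 7,520.08 × 0.0051042 / (1 − (1+0.0051042)^−84) = $110.31.
Monthly savings = $185.56 − $110.31 = $75.25.
Break-even = $200.00 / $75.25 = 2.66 → 3 months.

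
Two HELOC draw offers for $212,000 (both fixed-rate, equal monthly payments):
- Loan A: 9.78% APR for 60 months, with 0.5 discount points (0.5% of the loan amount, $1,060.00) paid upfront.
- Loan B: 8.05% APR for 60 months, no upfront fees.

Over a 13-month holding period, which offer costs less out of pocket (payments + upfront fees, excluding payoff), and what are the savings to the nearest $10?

Loan A: at 9.78% the monthly rate is 0.0081500, so the payment is 212,000 × 0.0081500 / (1 − 1.0081500^−60) = $4,481.46.
Loan B: at 8.05% the monthly rate is 0.0067083, so the payment is 212,000 × 0.0067083 / (1 − 1.0067083^−60) = $4,303.67.
Over 13 months: Loan A costs 13 × $4,481.46 + $1,060.00 = $59,318.98; Loan B costs 13 × $4,303.67 = $55,947.71.
Loan B is cheaper by $59,318.98 − $55,947.71 = $3,371.27.

Loan B by $3,370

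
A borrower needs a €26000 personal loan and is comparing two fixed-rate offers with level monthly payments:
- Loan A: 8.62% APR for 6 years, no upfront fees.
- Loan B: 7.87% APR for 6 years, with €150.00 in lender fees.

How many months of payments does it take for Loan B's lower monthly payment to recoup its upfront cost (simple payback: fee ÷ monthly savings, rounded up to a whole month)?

16 months

Loan A: monthly rate = 8.62%/12 = 0.0071833; payment = 26,000 × 0.0071833 / (1 − (1+0.0071833)^−72) = €463.78.
Loan B: monthly rate = 7.87%/12 = 0.0065583; payment = 26,000 × 0.0065583 / (1 − (1+0.0065583)^−72) = €454.22.
Monthly savings = €463.78 − €454.22 = €9.56.
Break-even = €150.00 / €9.56 = 15.69 → 16 months.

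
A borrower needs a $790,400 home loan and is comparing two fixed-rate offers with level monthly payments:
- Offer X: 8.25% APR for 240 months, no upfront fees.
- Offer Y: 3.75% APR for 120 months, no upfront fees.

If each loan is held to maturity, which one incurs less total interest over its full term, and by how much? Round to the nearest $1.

Offer Y by $667,274

Offer X: at 8.25% the monthly rate is 0.0068750, so the payment is 790,400 × 0.0068750 / (1 − 1.0068750^−240) = $6,734.73.
Total interest on Offer X = 240 × $6,734.73 − $790,400 = $825,935.20.
Offer Y: monthly rate = 3.75%/12 = 0.0031250; payment = 790,400 × 0.0031250 / (1 − (1+0.0031250)^−120) = $7,908.84.
Total interest on Offer Y = 120 × $7,908.84 − $790,400 = $158,660.80.
Offer Y is lower by $667,274.40.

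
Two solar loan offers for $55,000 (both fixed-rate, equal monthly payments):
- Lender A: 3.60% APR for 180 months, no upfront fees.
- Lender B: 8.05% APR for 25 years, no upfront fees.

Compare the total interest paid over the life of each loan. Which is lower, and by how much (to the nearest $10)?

Lender A by $56,640

Lender A: at 3.60% the monthly rate is 0.0030000, so the payment is 55,000 × 0.0030000 / (1 − 1.0030000^−180) = $395.89.
Total interest on Lender A = 180 × $395.89 − $55,000 = $16,260.20.
Lender B: at 8.05% the monthly rate is 0.0067083, so the payment is 55,000 × 0.0067083 / (1 − 1.0067083^−300) = $426.32.
Total interest on Lender B = 300 × $426.32 − $55,000 = $72,896.00.
Lender A is lower by $56,635.80.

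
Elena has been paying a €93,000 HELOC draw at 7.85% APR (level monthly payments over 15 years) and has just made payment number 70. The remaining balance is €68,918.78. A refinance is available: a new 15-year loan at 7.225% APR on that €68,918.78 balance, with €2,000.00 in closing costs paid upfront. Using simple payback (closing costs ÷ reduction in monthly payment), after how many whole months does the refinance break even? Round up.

Current payment = 93,000 × 7.85%/12 / (1 − (1+0.0065417)^−180) = €880.72.
Refinanced payment = 68,918.78 × 0.0060208 / (1 − (1+0.0060208)^−180) = €628.16.
Monthly savings = €880.72 − €628.16 = €252.56.
Break-even = €2,000.00 / €252.56 = 7.92 → 8 months.

8 months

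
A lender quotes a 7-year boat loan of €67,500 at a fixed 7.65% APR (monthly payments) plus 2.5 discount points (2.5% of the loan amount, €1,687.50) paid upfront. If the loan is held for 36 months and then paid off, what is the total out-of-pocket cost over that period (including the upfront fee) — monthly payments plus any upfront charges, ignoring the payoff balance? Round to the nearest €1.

Monthly rate = 7.65%/12 = 0.0063750; payment = 67,500 × 0.0063750 / (1 − (1+0.0063750)^−84) = €1,040.34.
Total outlay = 36 × €1,040.34 + €1,687.50 = €39,139.74.

€39,140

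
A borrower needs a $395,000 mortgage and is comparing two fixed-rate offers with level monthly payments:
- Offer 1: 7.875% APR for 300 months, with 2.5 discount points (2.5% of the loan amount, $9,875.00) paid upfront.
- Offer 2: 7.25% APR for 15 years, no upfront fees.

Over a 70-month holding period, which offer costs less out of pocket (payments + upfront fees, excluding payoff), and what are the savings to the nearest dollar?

Offer 1 by $31,409

Offer 1: at 7.875% the monthly rate is 0.0065625, so the payment is 395,000 × 0.0065625 / (1 − 1.0065625^−300) = $3,016.04.
Offer 2: at 7.25% the monthly rate is 0.0060417, so the payment is 395,000 × 0.0060417 / (1 − 1.0060417^−180) = $3,605.81.
Over 70 months: Offer 1 costs 70 × $3,016.04 + $9,875.00 = $220,997.80; Offer 2 costs 70 × $3,605.81 = $252,406.70.
Offer 1 is cheaper by $252,406.70 − $220,997.80 = $31,408.90.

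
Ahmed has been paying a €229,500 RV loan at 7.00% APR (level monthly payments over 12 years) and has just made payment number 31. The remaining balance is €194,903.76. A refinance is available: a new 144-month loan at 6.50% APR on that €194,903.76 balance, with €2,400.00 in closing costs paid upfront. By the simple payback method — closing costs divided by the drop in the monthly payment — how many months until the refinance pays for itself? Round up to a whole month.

Current payment = 229,500 × 7%/12 / (1 − (1+0.0058333)^−144) = €2,360.13.
Refinanced payment = 194,903.76 × 0.0054167 / (1 − (1+0.0054167)^−144) = €1,952.78.
Monthly savings = €2,360.13 − €1,952.78 = €407.35.
Break-even = €2,400.00 / €407.35 = 5.89 → 6 months.

6 months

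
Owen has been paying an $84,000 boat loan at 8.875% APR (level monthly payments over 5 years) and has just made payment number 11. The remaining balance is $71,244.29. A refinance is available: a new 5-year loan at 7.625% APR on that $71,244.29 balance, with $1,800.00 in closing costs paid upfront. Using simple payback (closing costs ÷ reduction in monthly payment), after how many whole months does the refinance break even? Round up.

6 months

Current payment = 84,000 × 8.875%/12 / (1 − (1+0.0073958)^−60) = $1,738.61.
Refinanced payment = 71,244.29 × 0.0063542 / (1 − (1+0.0063542)^−60) = $1,431.83.
Monthly savings = $1,738.61 − $1,431.83 = $306.78.
Break-even = $1,800.00 / $306.78 = 5.87 → 6 months.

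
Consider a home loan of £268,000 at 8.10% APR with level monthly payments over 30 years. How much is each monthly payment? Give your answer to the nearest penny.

£1,985.20

At 8.10% the monthly rate is 0.0067500, so the payment is 268,000 × 0.0067500 / (1 − 1.0067500^−360) = £1,985.20.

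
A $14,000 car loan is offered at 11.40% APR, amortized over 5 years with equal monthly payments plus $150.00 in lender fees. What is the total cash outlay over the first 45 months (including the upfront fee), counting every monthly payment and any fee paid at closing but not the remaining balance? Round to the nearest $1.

At 11.40% the monthly rate is 0.0095000, so the payment is 14,000 × 0.0095000 / (1 − 1.0095000^−60) = $307.19.
Total outlay = 45 × $307.19 + $150.00 = $13,973.55.

$13,974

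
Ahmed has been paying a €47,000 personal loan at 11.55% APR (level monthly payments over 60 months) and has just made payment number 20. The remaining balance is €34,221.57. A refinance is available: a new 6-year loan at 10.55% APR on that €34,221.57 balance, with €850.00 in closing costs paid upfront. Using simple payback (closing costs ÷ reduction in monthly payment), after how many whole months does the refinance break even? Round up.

3 months

Current payment = 47,000 × 11.55%/12 / (1 − (1+0.0096250)^−60) = €1,034.83.
Refinanced payment = 34,221.57 × 0.0087917 / (1 − (1+0.0087917)^−72) = €643.52.
Monthly savings = €1,034.83 − €643.52 = €391.31.
Break-even = €850.00 / €391.31 = 2.17 → 3 months.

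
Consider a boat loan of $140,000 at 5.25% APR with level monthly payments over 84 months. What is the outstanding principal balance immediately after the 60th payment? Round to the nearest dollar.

With monthly rate i = 5.25%/12 = 0.0043750, the balance after k of n payments is P · [(1+i)^n − (1+i)^k] / [(1+i)^n − 1].
(1+0.0043750)^84 = 1.44296270 and (1+0.0043750)^60 = 1.29943227, so the balance is 140,000 × (1.44296270 − 1.29943227) / (1.44296270 − 1) = $45,363.32.

$45,363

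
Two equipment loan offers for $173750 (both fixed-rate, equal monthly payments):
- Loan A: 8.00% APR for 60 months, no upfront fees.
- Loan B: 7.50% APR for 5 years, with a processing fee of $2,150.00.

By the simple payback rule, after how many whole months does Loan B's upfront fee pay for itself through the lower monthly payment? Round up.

52 months

Loan A: monthly rate = 8%/12 = 0.0066667; payment = 173,750 × 0.0066667 / (1 − (1+0.0066667)^−60) = $3,523.02.
Loan B: monthly rate = 7.5%/12 = 0.0062500; payment = 173,750 × 0.0062500 / (1 − (1+0.0062500)^−60) = $3,481.59.
Monthly savings = $3,523.02 − $3,481.59 = $41.43.
Break-even = $2,150.00 / $41.43 = 51.89 → 52 months.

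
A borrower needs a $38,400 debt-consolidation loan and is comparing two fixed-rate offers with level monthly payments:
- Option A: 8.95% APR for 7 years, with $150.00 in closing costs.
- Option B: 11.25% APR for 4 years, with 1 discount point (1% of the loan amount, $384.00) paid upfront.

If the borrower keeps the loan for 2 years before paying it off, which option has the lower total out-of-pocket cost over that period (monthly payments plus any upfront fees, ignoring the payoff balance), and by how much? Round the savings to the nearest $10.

Option A: monthly rate = 8.95%/12 = 0.0074583; payment = 38,400 × 0.0074583 / (1 − (1+0.0074583)^−84) = $616.85.
Option B: at 11.25% the monthly rate is 0.0093750, so the payment is 38,400 × 0.0093750 / (1 − 1.0093750^−48) = $997.14.
Over 24 months: Option A costs 24 × $616.85 + $150.00 = $14,954.40; Option B costs 24 × $997.14 + $384.00 = $24,315.36.
Option A is cheaper by $24,315.36 − $14,954.40 = $9,360.96.

Option A by $9,360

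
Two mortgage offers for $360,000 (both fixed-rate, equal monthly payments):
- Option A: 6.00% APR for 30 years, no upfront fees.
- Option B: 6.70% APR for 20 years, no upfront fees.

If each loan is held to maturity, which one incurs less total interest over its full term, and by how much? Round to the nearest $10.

Option B by $122,630

Option A: monthly rate = 6%/12 = 0.0050000; payment = 360,000 × 0.0050000 / (1 − (1+0.0050000)^−360) = $2,158.38.
Total interest on Option A = 360 × $2,158.38 − $360,000 = $417,016.80.
Option B: at 6.70% the monthly rate is 0.0055833, so the payment is 360,000 × 0.0055833 / (1 − 1.0055833^−240) = $2,726.62.
Total interest on Option B = 240 × $2,726.62 − $360,000 = $294,388.80.
Option B is lower by $122,628.00.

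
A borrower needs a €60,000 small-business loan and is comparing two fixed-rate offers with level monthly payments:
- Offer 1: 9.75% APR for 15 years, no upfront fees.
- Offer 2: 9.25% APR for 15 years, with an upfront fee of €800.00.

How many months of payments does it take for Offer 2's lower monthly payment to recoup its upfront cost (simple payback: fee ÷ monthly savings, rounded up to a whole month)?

Offer 1: at 9.75% the monthly rate is 0.0081250, so the payment is 60,000 × 0.0081250 / (1 − 1.0081250^−180) = €635.62.
Offer 2: monthly rate = 9.25%/12 = 0.0077083; payment = 60,000 × 0.0077083 / (1 − (1+0.0077083)^−180) = €617.52.
Monthly savings = €635.62 − €617.52 = €18.10.
Break-even = €800.00 / €18.10 = 44.20 → 45 months.

45 months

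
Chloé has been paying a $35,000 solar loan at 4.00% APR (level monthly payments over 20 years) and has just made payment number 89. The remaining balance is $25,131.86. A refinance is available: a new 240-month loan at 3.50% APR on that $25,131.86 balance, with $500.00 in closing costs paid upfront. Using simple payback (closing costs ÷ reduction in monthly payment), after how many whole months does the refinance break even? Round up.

8 months

Current payment = 35,000 × 4%/12 / (1 − (1+0.0033333)^−240) = $212.09.
Refinanced payment = 25,131.86 × 0.0029167 / (1 − (1+0.0029167)^−240) = $145.75.
Monthly savings = $212.09 − $145.75 = $66.34.
Break-even = $500.00 / $66.34 = 7.54 → 8 months.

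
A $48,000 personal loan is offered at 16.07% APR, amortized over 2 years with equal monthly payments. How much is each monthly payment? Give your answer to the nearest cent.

$2,351.84

At 16.07% the monthly rate is 0.0133917, so the payment is 48,000 × 0.0133917 / (1 − 1.0133917^−24) = $2,351.84.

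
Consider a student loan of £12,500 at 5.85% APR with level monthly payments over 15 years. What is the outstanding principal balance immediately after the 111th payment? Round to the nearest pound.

With monthly rate i = 5.85%/12 = 0.0048750, the balance after k of n payments is P · [(1+i)^n − (1+i)^k] / [(1+i)^n − 1].
(1+0.0048750)^180 = 2.39975829 and (1+0.0048750)^111 = 1.71568133, so the balance is 12,500 × (2.39975829 − 1.71568133) / (2.39975829 − 1) = £6,108.88.

£6,109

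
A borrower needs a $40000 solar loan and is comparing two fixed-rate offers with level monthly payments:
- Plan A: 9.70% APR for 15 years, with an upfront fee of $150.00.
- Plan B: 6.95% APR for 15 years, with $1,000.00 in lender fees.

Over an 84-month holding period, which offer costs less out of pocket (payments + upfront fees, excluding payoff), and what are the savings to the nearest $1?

Plan B by $4,536

Plan A: monthly rate = 9.7%/12 = 0.0080833; payment = 40,000 × 0.0080833 / (1 − (1+0.0080833)^−180) = $422.53.
Plan B: at 6.95% the monthly rate is 0.0057917, so the payment is 40,000 × 0.0057917 / (1 − 1.0057917^−180) = $358.41.
Over 84 months: Plan A costs 84 × $422.53 + $150.00 = $35,642.52; Plan B costs 84 × $358.41 + $1,000.00 = $31,106.44.
Plan B is cheaper by $35,642.52 − $31,106.44 = $4,536.08.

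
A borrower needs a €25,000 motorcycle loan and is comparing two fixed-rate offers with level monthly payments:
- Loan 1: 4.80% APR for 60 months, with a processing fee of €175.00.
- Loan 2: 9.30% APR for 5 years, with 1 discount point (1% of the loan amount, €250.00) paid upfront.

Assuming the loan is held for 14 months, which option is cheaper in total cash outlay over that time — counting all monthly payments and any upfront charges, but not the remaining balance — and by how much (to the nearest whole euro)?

Loan 1: at 4.80% the monthly rate is 0.0040000, so the payment is 25,000 × 0.0040000 / (1 − 1.0040000^−60) = €469.49.
Loan 2: at 9.30% the monthly rate is 0.0077500, so the payment is 25,000 × 0.0077500 / (1 − 1.0077500^−60) = €522.61.
Over 14 months: Loan 1 costs 14 × €469.49 + €175.00 = €6,747.86; Loan 2 costs 14 × €522.61 + €250.00 = €7,566.54.
Loan 1 is cheaper by €7,566.54 − €6,747.86 = €818.68.

Loan 1 by €819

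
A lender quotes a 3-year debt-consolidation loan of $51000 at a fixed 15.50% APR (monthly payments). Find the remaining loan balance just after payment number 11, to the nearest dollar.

$37,833

With monthly rate i = 15.5%/12 = 0.0129167, the balance after k of n payments is P · [(1+i)^n − (1+i)^k] / [(1+i)^n − 1].
(1+0.0129167)^36 = 1.58728100 and (1+0.0129167)^11 = 1.15162448, so the balance is 51,000 × (1.58728100 − 1.15162448) / (1.58728100 − 1) = $37,832.80.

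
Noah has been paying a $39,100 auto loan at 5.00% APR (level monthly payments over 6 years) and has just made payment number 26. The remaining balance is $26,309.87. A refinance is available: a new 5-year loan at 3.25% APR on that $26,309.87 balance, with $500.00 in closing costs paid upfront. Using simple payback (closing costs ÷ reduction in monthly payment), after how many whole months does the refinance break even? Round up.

4 months

Current payment = 39,100 × 5%/12 / (1 − (1+0.0041667)^−72) = $629.70.
Refinanced payment = 26,309.87 × 0.0027083 / (1 − (1+0.0027083)^−60) = $475.68.
Monthly savings = $629.70 − $475.68 = $154.02.
Break-even = $500.00 / $154.02 = 3.25 → 4 months.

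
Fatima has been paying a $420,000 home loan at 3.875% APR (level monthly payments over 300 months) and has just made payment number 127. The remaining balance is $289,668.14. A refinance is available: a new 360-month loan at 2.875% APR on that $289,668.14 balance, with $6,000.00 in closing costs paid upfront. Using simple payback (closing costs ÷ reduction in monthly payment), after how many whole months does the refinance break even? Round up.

7 months

Current payment = 420,000 × 3.875%/12 / (1 − (1+0.0032292)^−300) = $2,188.03.
Refinanced payment = 289,668.14 × 0.0023958 / (1 − (1+0.0023958)^−360) = $1,201.81.
Monthly savings = $2,188.03 − $1,201.81 = $986.22.
Break-even = $6,000.00 / $986.22 = 6.08 → 7 months.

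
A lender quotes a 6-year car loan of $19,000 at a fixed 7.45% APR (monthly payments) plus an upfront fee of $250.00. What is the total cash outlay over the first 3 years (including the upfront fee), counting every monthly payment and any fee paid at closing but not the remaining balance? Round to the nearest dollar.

$12,060

Monthly rate = 7.45%/12 = 0.0062083; payment = 19,000 × 0.0062083 / (1 − (1+0.0062083)^−72) = $328.05.
Total outlay = 36 × $328.05 + $250.00 = $12,059.80.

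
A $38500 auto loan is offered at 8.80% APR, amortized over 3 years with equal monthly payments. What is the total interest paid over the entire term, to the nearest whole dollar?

At 8.80% the monthly rate is 0.0073333, so the payment is 38,500 × 0.0073333 / (1 − 1.0073333^−36) = $1,220.71.
Total paid = 36 × $1,220.71 = $43,945.56; interest = $43,945.56 − $38,500 = $5,445.56.

$5,446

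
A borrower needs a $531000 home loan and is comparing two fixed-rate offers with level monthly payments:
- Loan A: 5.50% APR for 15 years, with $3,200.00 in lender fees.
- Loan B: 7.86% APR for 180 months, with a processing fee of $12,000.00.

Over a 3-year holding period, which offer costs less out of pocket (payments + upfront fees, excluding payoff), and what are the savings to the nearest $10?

Loan A by $33,750

Loan A: monthly rate = 5.5%/12 = 0.0045833; payment = 531,000 × 0.0045833 / (1 − (1+0.0045833)^−180) = $4,338.71.
Loan B: monthly rate = 7.86%/12 = 0.0065500; payment = 531,000 × 0.0065500 / (1 − (1+0.0065500)^−180) = $5,031.69.
Over 36 months: Loan A costs 36 × $4,338.71 + $3,200.00 = $159,393.56; Loan B costs 36 × $5,031.69 + $12,000.00 = $193,140.84.
Loan A is cheaper by $193,140.84 − $159,393.56 = $33,747.28.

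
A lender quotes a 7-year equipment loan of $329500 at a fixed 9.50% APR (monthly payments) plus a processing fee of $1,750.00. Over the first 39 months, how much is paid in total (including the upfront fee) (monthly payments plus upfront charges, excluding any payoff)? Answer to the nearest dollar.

$211,778

Monthly rate = 9.5%/12 = 0.0079167; payment = 329,500 × 0.0079167 / (1 − (1+0.0079167)^−84) = $5,385.34.
Total outlay = 39 × $5,385.34 + $1,750.00 = $211,778.26.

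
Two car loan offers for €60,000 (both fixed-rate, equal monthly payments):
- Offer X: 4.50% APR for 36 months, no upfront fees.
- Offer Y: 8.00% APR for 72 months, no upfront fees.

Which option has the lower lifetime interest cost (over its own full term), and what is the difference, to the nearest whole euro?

Offer X: monthly rate = 4.5%/12 = 0.0037500; payment = 60,000 × 0.0037500 / (1 − (1+0.0037500)^−36) = €1,784.82.
Total interest on Offer X = 36 × €1,784.82 − €60,000 = €4,253.52.
Offer Y: monthly rate = 8%/12 = 0.0066667; payment = 60,000 × 0.0066667 / (1 − (1+0.0066667)^−72) = €1,051.99.
Total interest on Offer Y = 72 × €1,051.99 − €60,000 = €15,743.28.
Offer X is lower by €11,489.76.

Offer X by €11,490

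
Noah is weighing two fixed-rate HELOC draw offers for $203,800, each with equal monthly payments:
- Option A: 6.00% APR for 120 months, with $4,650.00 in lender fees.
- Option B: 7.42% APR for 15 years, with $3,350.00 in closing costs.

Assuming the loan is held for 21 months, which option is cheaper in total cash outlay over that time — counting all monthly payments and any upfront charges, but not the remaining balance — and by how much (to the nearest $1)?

Option A: monthly rate = 6%/12 = 0.0050000; payment = 203,800 × 0.0050000 / (1 − (1+0.0050000)^−120) = $2,262.60.
Option B: at 7.42% the monthly rate is 0.0061833, so the payment is 203,800 × 0.0061833 / (1 − 1.0061833^−180) = $1,880.00.
Over 21 months: Option A costs 21 × $2,262.60 + $4,650.00 = $52,164.60; Option B costs 21 × $1,880.00 + $3,350.00 = $42,830.00.
Option B is cheaper by $52,164.60 − $42,830.00 = $9,334.60.

Option B by $9,335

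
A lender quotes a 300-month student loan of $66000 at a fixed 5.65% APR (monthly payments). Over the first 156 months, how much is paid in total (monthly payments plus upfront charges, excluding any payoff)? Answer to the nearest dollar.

$64,152

Monthly rate = 5.65%/12 = 0.0047083; payment = 66,000 × 0.0047083 / (1 − (1+0.0047083)^−300) = $411.23.
Total outlay = 156 × $411.23 = $64,151.88.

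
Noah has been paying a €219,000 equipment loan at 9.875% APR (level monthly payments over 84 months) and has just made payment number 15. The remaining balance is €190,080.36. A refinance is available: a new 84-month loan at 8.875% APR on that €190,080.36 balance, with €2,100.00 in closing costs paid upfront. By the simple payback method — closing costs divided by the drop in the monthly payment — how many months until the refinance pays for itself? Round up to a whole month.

Current payment = 219,000 × 9.875%/12 / (1 − (1+0.0082292)^−84) = €3,621.53.
Refinanced payment = 190,080.36 × 0.0073958 / (1 − (1+0.0073958)^−84) = €3,046.17.
Monthly savings = €3,621.53 − €3,046.17 = €575.36.
Break-even = €2,100.00 / €575.36 = 3.65 → 4 months.

4 months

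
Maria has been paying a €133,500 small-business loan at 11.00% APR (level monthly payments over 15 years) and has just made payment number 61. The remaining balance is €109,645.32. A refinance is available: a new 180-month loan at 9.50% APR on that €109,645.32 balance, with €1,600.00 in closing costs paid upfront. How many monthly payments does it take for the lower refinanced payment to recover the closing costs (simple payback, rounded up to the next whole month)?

Current payment = 133,500 × 11%/12 / (1 − (1+0.0091667)^−180) = €1,517.36.
Refinanced payment = 109,645.32 × 0.0079167 / (1 − (1+0.0079167)^−180) = €1,144.94.
Monthly savings = €1,517.36 − €1,144.94 = €372.42.
Break-even = €1,600.00 / €372.42 = 4.30 → 5 months.

5 months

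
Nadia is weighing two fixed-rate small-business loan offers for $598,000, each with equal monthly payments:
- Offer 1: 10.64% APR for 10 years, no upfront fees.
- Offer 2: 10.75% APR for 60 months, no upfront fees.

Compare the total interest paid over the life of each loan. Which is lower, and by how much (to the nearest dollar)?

Offer 1: monthly rate = 10.64%/12 = 0.0088667; payment = 598,000 × 0.0088667 / (1 − (1+0.0088667)^−120) = $8,116.06.
Total interest on Offer 1 = 120 × $8,116.06 − $598,000 = $375,927.20.
Offer 2: at 10.75% the monthly rate is 0.0089583, so the payment is 598,000 × 0.0089583 / (1 − 1.0089583^−60) = $12,927.54.
Total interest on Offer 2 = 60 × $12,927.54 − $598,000 = $177,652.40.
Offer 2 is lower by $198,274.80.

Offer 2 by $198,275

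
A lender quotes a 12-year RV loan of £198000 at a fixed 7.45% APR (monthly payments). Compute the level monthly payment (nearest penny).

£2,084.00

Monthly rate = 7.45%/12 = 0.0062083; payment = 198,000 × 0.0062083 / (1 − (1+0.0062083)^−144) = £2,084.00.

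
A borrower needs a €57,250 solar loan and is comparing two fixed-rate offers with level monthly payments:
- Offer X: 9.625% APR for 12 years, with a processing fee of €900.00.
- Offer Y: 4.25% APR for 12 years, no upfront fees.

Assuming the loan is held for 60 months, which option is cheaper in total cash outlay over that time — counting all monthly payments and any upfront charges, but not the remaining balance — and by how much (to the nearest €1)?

Offer Y by €10,717

Offer X: monthly rate = 9.625%/12 = 0.0080208; payment = 57,250 × 0.0080208 / (1 − (1+0.0080208)^−144) = €671.84.
Offer Y: monthly rate = 4.25%/12 = 0.0035417; payment = 57,250 × 0.0035417 / (1 − (1+0.0035417)^−144) = €508.22.
Over 60 months: Offer X costs 60 × €671.84 + €900.00 = €41,210.40; Offer Y costs 60 × €508.22 = €30,493.20.
Offer Y is cheaper by €41,210.40 − €30,493.20 = €10,717.20.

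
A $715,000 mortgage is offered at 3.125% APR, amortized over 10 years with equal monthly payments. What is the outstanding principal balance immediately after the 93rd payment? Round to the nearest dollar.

$180,858

With monthly rate i = 3.125%/12 = 0.0026042, the balance after k of n payments is P · [(1+i)^n − (1+i)^k] / [(1+i)^n − 1].
(1+0.0026042)^120 = 1.36628285 and (1+0.0026042)^93 = 1.27363205, so the balance is 715,000 × (1.36628285 − 1.27363205) / (1.36628285 − 1) = $180,858.38.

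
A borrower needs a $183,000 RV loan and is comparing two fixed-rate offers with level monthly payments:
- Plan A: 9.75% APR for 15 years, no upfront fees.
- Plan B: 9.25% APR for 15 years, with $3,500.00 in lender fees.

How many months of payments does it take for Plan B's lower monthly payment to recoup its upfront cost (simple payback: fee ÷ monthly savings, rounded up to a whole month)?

64 months

Plan A: monthly rate = 9.75%/12 = 0.0081250; payment = 183,000 × 0.0081250 / (1 − (1+0.0081250)^−180) = $1,938.63.
Plan B: at 9.25% the monthly rate is 0.0077083, so the payment is 183,000 × 0.0077083 / (1 − 1.0077083^−180) = $1,883.42.
Monthly savings = $1,938.63 − $1,883.42 = $55.21.
Break-even = $3,500.00 / $55.21 = 63.39 → 64 months.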